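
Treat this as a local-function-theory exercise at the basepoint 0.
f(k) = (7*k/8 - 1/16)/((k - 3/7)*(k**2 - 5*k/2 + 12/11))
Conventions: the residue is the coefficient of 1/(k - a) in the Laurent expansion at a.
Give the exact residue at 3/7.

The residue is 2695/1752.

At the order-1 pole 3/7 set g(k) = (k - (3/7))*f(k) = (7*k/8 - 1/16)/(k**2 - 5*k/2 + 12/11).
Simple pole: residue = g(a) at a = 3/7, which is 2695/1752.


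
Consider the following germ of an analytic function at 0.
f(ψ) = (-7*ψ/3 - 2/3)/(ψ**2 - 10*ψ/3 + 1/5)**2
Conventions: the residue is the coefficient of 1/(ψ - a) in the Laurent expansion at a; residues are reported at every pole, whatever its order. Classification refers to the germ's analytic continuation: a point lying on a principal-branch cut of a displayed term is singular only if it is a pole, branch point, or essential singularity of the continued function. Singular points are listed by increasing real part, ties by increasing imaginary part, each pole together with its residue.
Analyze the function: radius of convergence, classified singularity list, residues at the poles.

Denominator factor (ψ**2 - 10*ψ/3 + 1/5)^2: discriminant 464/45, real irrational roots 5/3 + (2/15)*sqrt(145) and 5/3 - (2/15)*sqrt(145); poles of order 2, moduli 5/3 + (2/15)*sqrt(145) and 5/3 - (2/15)*sqrt(145).
The radius of convergence is the smallest modulus among the singular points: 5/3 - (2/15)*sqrt(145).
The factor ψ**2 - 10*ψ/3 + 1/5 splits as (ψ - a)(ψ - a') with a = 5/3 - (2/15)*sqrt(145), a' = 5/3 + (2/15)*sqrt(145). At the order-2 pole a set g(ψ) = (ψ - a)^2*f(ψ) = [-7*ψ/3 - 2/3] / (ψ - a')^2.
Order-2 pole: residue = g'(a); g'(5/3 - (2/15)*sqrt(145)) = -(615/26912)*sqrt(145), so the residue is -(615/26912)*sqrt(145).
The factor ψ**2 - 10*ψ/3 + 1/5 splits as (ψ - a)(ψ - a') with a = 5/3 + (2/15)*sqrt(145), a' = 5/3 - (2/15)*sqrt(145). At the order-2 pole a set g(ψ) = (ψ - a)^2*f(ψ) = [-7*ψ/3 - 2/3] / (ψ - a')^2.
Order-2 pole: residue = g'(a); g'(5/3 + (2/15)*sqrt(145)) = (615/26912)*sqrt(145), so the residue is (615/26912)*sqrt(145).
List the singular points by increasing real part (a conjugate pair: the negative imaginary part first).

Radius of convergence at 0: 5/3 - (2/15)*sqrt(145).
At 5/3 - (2/15)*sqrt(145): a pole of order 2; residue -(615/26912)*sqrt(145).
At 5/3 + (2/15)*sqrt(145): a pole of order 2; residue (615/26912)*sqrt(145).


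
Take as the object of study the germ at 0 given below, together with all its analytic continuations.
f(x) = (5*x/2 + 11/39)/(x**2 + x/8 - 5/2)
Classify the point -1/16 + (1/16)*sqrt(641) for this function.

The point is a pole of order 1.

The denominator factor x**2 + x/8 - 5/2 vanishes at -1/16 + (1/16)*sqrt(641) and appears to the power 1; the numerator there equals 157/1248 + (5/32)*sqrt(641), nonzero, and no other factor vanishes.
Hence a pole whose order is the multiplicity, 1.


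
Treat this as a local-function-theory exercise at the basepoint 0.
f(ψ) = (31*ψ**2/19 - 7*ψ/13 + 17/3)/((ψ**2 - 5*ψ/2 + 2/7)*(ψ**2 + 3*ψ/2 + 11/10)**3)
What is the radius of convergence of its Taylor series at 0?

Denominator factor (ψ**2 - 5*ψ/2 + 2/7): discriminant 143/28, real irrational roots 5/4 + (1/28)*sqrt(1001) and 5/4 - (1/28)*sqrt(1001); poles of order 1, moduli 5/4 + (1/28)*sqrt(1001) and 5/4 - (1/28)*sqrt(1001).
Denominator factor (ψ**2 + 3*ψ/2 + 11/10)^3: discriminant -43/20, complex-conjugate roots (-3/4) + ((1/20)*sqrt(215))*i and (-3/4) - ((1/20)*sqrt(215))*i; poles of order 3, moduli (1/10)*sqrt(110) and (1/10)*sqrt(110).
The radius of convergence is the smallest modulus among the singular points: 5/4 - (1/28)*sqrt(1001).

The radius of convergence is 5/4 - (1/28)*sqrt(1001).


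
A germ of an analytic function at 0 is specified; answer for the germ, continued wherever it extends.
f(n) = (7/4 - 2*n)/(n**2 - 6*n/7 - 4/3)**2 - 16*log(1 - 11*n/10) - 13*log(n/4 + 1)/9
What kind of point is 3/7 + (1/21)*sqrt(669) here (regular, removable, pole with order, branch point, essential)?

The point is a pole of order 2.

The denominator factor n**2 - 6*n/7 - 4/3 vanishes at 3/7 + (1/21)*sqrt(669) and appears to the power 2; the numerator there equals 25/28 - (2/21)*sqrt(669), nonzero, and no other factor vanishes.
The branch terms are analytic at this point.
Hence a pole whose order is the multiplicity, 2.


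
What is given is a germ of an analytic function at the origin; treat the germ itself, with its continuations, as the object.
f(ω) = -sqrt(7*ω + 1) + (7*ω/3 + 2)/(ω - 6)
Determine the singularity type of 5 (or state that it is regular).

The point is a regular point.

Denominator factors: ω - 6 = -1 at ω = 5 — none vanishes.
Branch term sqrt(1 - ω/(-1/7)): argument at 5 is 36, nonzero, so 5 is not its branch point (a point on a principal cut is still regular for the continued germ).
So the germ continues analytically to 5.


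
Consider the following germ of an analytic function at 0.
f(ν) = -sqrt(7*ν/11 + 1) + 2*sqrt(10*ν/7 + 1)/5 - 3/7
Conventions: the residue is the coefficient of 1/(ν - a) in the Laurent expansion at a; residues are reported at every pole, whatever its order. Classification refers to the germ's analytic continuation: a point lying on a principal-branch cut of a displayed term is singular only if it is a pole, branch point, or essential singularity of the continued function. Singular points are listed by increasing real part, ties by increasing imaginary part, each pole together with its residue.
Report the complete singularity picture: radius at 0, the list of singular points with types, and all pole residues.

Radius of convergence at 0: 7/10.
At -11/7: an algebraic (square-root) branch point.
At -7/10: an algebraic (square-root) branch point.

Branch term (-1)*sqrt(1 - ν/(-11/7)): its argument vanishes at ν = -11/7, a square-root branch point, modulus 11/7.
Branch term (2/5)*sqrt(1 - ν/(-7/10)): its argument vanishes at ν = -7/10, a square-root branch point, modulus 7/10.
The radius of convergence is the smallest modulus among the singular points: 7/10.
List the singular points by increasing real part (a conjugate pair: the negative imaginary part first).


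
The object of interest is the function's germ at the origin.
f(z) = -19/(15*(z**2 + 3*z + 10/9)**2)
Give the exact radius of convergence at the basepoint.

The radius of convergence is 3/2 - (1/6)*sqrt(41).

Denominator factor (z**2 + 3*z + 10/9)^2: discriminant 41/9, real irrational roots -3/2 + (1/6)*sqrt(41) and -3/2 - (1/6)*sqrt(41); poles of order 2, moduli 3/2 - (1/6)*sqrt(41) and 3/2 + (1/6)*sqrt(41).
The radius of convergence is the smallest modulus among the singular points: 3/2 - (1/6)*sqrt(41).


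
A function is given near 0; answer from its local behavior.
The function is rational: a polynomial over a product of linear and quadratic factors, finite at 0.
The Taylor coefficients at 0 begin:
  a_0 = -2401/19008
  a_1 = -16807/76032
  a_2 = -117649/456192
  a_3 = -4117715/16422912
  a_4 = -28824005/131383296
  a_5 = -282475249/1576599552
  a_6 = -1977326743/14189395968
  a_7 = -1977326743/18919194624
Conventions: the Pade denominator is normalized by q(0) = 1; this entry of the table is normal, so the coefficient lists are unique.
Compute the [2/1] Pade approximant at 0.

Taylor coefficients needed (read off): a_0 = -2401/19008, a_1 = -16807/76032, a_2 = -117649/456192, a_3 = -4117715/16422912.
Write the denominator as Q(ζ) = 1 + q1*ζ. Requiring Q*f - P = O(ζ^4) with deg P <= 2 kills the coefficients of ζ^3..ζ^3 in Q*f:
  ζ^3: a_3 + q1*a_2 = 0, i.e. -4117715/16422912 + (-117649/456192)*q1 = 0.
Solving this linear system: q1 = -35/36.
The numerator is Q*f truncated at degree 2: P0 = a_0 = -2401/19008; P1 = a_1 + q1*a_0 = -16807/171072; P2 = a_2 + q1*a_1 = -117649/2737152.

The Pade approximant has numerator coefficients [-2401/19008, -16807/171072, -117649/2737152]; denominator coefficients [1, -35/36].


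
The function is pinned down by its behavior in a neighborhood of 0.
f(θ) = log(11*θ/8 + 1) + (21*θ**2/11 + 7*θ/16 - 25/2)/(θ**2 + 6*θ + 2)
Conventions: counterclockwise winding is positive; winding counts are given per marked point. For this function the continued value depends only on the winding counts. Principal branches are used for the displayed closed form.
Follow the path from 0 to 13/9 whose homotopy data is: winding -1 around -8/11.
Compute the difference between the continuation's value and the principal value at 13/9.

Continued minus principal equals -(2)*pi*i.

The rational part is single-valued and drops out of the difference; each branch term changes only by its own monodromy.
(1)*log(1 - θ/(-8/11)): each positive loop around -8/11 adds 2*pi*i to the log, so winding -1 contributes (1)*(-1)*2*pi*i = -(2)*pi*i.
Summing the contributions at θ = 13/9 gives -(2)*pi*i.


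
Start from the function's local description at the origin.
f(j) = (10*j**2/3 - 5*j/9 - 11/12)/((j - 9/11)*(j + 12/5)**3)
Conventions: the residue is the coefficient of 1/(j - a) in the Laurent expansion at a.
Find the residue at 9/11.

The residue is 1717375/66542796.

At the order-1 pole 9/11 set g(j) = (j - (9/11))*f(j) = (10*j**2/3 - 5*j/9 - 11/12)/(j + 12/5)**3.
Simple pole: residue = g(a) at a = 9/11, which is 1717375/66542796.


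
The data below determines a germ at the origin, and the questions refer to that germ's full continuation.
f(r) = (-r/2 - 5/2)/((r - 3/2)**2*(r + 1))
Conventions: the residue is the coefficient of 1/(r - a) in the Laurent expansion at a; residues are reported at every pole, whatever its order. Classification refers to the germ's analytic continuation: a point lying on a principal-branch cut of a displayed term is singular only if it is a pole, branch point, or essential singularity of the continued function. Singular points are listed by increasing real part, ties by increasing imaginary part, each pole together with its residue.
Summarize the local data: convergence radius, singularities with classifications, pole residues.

Radius of convergence at 0: 1.
At -1: a pole of order 1; residue -8/25.
At 3/2: a pole of order 2; residue 8/25.

Denominator factor (r - 3/2)^2: pole of order 2 at 3/2, modulus 3/2.
Denominator factor (r + 1): pole of order 1 at -1, modulus 1.
The radius of convergence is the smallest modulus among the singular points: 1.
At the order-1 pole -1 set g(r) = (r - (-1))*f(r) = (-r/2 - 5/2)/(r - 3/2)**2.
Simple pole: residue = g(a) at a = -1, which is -8/25.
At the order-2 pole 3/2 set g(r) = (r - (3/2))^2*f(r) = (-r/2 - 5/2)/(r + 1).
Order-2 pole: residue = g'(a); g'(3/2) = 8/25, so the residue is 8/25.
List the singular points by increasing real part (a conjugate pair: the negative imaginary part first).


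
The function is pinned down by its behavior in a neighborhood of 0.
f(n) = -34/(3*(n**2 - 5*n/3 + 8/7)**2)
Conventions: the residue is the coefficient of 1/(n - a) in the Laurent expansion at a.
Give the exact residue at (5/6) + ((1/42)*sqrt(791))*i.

The residue is ((4284/12769)*sqrt(791))*i.

The factor n**2 - 5*n/3 + 8/7 splits as (n - a)(n - a') with a = (5/6) + ((1/42)*sqrt(791))*i, a' = (5/6) - ((1/42)*sqrt(791))*i. At the order-2 pole a set g(n) = (n - a)^2*f(n) = [-34/3] / (n - a')^2.
Order-2 pole: residue = g'(a); g'((5/6) + ((1/42)*sqrt(791))*i) = ((4284/12769)*sqrt(791))*i, so the residue is ((4284/12769)*sqrt(791))*i.


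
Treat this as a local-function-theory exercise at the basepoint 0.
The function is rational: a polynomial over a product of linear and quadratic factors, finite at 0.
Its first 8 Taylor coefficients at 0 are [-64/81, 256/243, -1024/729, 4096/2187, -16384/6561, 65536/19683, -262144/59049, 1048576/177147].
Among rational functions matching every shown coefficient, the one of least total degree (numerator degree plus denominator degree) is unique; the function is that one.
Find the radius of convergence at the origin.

The radius of convergence is 3/4.

No rational of total degree below 1 reproduces all 8 coefficients; solving the [0/1] Pade equations on them gives f(w) = -16/(27*(w + 3/4)), whose expansion matches every shown term.
Denominator factor (w + 3/4): pole of order 1 at -3/4, modulus 3/4.
The radius of convergence is the smallest modulus among the singular points: 3/4.


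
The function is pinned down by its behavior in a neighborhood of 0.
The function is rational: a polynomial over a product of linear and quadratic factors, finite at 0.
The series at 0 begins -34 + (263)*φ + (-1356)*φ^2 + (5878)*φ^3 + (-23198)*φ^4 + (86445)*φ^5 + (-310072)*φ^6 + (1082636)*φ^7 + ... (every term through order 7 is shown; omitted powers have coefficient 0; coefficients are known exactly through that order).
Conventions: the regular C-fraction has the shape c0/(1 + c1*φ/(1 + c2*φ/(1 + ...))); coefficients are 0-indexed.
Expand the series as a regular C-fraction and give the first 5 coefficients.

The regular C-fraction coefficients are [-34, 263/34, -23065/8942, 9955948/6066095, -1393791381/3376969715].

Taylor coefficients (read off): a_0 = -34, a_1 = 263, a_2 = -1356, a_3 = 5878, a_4 = -23198.
c0 = a_0 = -34. Peel one level at a time: if S = 1 + c*φ/S' with S'(0) = 1, then c is the φ-coefficient of S and S' = c*φ/(S - 1).
S_1 = c0/f = 1 + (263/34)*φ + (23065/1156)*φ^2 + ...; c1 = 263/34.
S_2 = c1*φ/(S_1 - 1) = 1 + (-23065/8942)*φ + (292822/69169)*φ^2 + ...; c2 = -23065/8942.
S_3 = c2*φ/(S_2 - 1) = 1 + (9955948/6066095)*φ + (360371916/531994225)*φ^2 + ...; c3 = 9955948/6066095.
S_4 = c3*φ/(S_3 - 1) = 1 + (-1393791381/3376969715)*φ + ...; c4 = -1393791381/3376969715.


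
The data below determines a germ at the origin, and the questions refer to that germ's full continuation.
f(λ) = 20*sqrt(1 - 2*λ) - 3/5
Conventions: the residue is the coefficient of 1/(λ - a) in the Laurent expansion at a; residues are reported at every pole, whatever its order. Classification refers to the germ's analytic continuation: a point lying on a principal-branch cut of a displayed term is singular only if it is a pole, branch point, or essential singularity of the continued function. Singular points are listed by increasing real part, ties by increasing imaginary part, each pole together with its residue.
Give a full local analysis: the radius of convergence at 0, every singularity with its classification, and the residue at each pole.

Branch term (20)*sqrt(1 - λ/(1/2)): its argument vanishes at λ = 1/2, a square-root branch point, modulus 1/2.
The radius of convergence is the smallest modulus among the singular points: 1/2.

Radius of convergence at 0: 1/2.
At 1/2: an algebraic (square-root) branch point.


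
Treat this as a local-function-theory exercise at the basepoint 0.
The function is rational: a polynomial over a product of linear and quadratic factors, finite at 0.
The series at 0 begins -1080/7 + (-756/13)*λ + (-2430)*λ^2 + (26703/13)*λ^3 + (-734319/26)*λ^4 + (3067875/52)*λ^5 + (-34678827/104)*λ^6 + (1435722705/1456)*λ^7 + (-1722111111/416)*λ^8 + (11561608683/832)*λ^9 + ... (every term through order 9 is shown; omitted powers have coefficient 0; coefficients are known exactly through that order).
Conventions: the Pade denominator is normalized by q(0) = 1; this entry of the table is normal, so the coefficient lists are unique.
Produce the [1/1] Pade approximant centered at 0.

Taylor coefficients needed (read off): a_0 = -1080/7, a_1 = -756/13, a_2 = -2430.
Write the denominator as Q(λ) = 1 + q1*λ. Requiring Q*f - P = O(λ^3) with deg P <= 1 kills the coefficients of λ^2..λ^2 in Q*f:
  λ^2: a_2 + q1*a_1 = 0, i.e. -2430 + (-756/13)*q1 = 0.
Solving this linear system: q1 = -585/14.
The numerator is Q*f truncated at degree 1: P0 = a_0 = -1080/7; P1 = a_1 + q1*a_0 = 4069656/637.

The Pade approximant has numerator coefficients [-1080/7, 4069656/637]; denominator coefficients [1, -585/14].


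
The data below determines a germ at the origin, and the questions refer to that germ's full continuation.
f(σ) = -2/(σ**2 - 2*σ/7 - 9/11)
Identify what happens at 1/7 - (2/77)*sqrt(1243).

The denominator factor σ**2 - 2*σ/7 - 9/11 vanishes at 1/7 - (2/77)*sqrt(1243) and appears to the power 1; the numerator there equals -2, nonzero, and no other factor vanishes.
Hence a pole whose order is the multiplicity, 1.

The point is a pole of order 1.


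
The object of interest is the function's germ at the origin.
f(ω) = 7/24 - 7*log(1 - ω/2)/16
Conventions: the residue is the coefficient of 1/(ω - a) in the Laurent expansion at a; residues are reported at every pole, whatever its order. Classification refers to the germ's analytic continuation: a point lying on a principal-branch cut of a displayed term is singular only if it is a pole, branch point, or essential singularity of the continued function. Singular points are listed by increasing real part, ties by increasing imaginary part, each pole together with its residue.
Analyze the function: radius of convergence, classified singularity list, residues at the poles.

Branch term (-7/16)*log(1 - ω/(2)): its argument vanishes at ω = 2, a logarithmic branch point, modulus 2.
The radius of convergence is the smallest modulus among the singular points: 2.

Radius of convergence at 0: 2.
At 2: a logarithmic branch point.


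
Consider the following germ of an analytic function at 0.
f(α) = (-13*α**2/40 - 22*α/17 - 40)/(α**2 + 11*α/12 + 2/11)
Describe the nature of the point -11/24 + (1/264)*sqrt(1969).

The point is a pole of order 1.

The denominator factor α**2 + 11*α/12 + 2/11 vanishes at -11/24 + (1/264)*sqrt(1969) and appears to the power 1; the numerator there equals -17011739/430848 - (739/195840)*sqrt(1969), nonzero, and no other factor vanishes.
Hence a pole whose order is the multiplicity, 1.


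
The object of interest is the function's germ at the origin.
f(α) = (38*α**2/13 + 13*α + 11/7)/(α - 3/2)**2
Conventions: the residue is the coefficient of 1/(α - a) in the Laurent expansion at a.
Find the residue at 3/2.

At the order-2 pole 3/2 set g(α) = (α - (3/2))^2*f(α) = 38*α**2/13 + 13*α + 11/7.
Order-2 pole: residue = g'(a); g'(3/2) = 283/13, so the residue is 283/13.

The residue is 283/13.


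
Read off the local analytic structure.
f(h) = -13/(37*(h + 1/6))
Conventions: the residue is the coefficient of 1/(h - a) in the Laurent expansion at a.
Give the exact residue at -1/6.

At the order-1 pole -1/6 set g(h) = (h - (-1/6))*f(h) = -13/37.
Simple pole: residue = g(a) at a = -1/6, which is -13/37.

The residue is -13/37.


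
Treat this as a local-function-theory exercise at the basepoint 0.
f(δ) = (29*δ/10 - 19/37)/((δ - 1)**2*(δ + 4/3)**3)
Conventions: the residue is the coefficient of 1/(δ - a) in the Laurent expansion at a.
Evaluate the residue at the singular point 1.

The residue is -5886/444185.

At the order-2 pole 1 set g(δ) = (δ - (1))^2*f(δ) = (29*δ/10 - 19/37)/(δ + 4/3)**3.
Order-2 pole: residue = g'(a); g'(1) = -5886/444185, so the residue is -5886/444185.


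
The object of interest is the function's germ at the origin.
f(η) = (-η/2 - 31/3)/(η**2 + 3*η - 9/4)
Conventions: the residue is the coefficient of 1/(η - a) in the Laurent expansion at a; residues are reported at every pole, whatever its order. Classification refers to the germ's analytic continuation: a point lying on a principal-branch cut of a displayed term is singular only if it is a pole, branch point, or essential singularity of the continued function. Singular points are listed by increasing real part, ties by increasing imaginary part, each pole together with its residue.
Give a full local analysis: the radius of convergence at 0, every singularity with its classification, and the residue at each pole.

Denominator factor (η**2 + 3*η - 9/4): discriminant 18, real irrational roots -3/2 + (3/2)*sqrt(2) and -3/2 - (3/2)*sqrt(2); poles of order 1, moduli -3/2 + (3/2)*sqrt(2) and 3/2 + (3/2)*sqrt(2).
The radius of convergence is the smallest modulus among the singular points: -3/2 + (3/2)*sqrt(2).
The factor η**2 + 3*η - 9/4 splits as (η - a)(η - a') with a = -3/2 - (3/2)*sqrt(2), a' = -3/2 + (3/2)*sqrt(2). At the order-1 pole a set g(η) = (η - a)*f(η) = [-η/2 - 31/3] / (η - a').
Simple pole: residue = g(a) at a = -3/2 - (3/2)*sqrt(2), which is -1/4 + (115/72)*sqrt(2).
The factor η**2 + 3*η - 9/4 splits as (η - a)(η - a') with a = -3/2 + (3/2)*sqrt(2), a' = -3/2 - (3/2)*sqrt(2). At the order-1 pole a set g(η) = (η - a)*f(η) = [-η/2 - 31/3] / (η - a').
Simple pole: residue = g(a) at a = -3/2 + (3/2)*sqrt(2), which is -1/4 - (115/72)*sqrt(2).
List the singular points by increasing real part (a conjugate pair: the negative imaginary part first).

Radius of convergence at 0: -3/2 + (3/2)*sqrt(2).
At -3/2 - (3/2)*sqrt(2): a pole of order 1; residue -1/4 + (115/72)*sqrt(2).
At -3/2 + (3/2)*sqrt(2): a pole of order 1; residue -1/4 - (115/72)*sqrt(2).


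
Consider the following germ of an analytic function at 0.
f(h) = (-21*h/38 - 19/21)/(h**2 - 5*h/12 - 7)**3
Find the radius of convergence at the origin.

The radius of convergence is -5/24 + (1/24)*sqrt(4057).

Denominator factor (h**2 - 5*h/12 - 7)^3: discriminant 4057/144, real irrational roots 5/24 + (1/24)*sqrt(4057) and 5/24 - (1/24)*sqrt(4057); poles of order 3, moduli 5/24 + (1/24)*sqrt(4057) and -5/24 + (1/24)*sqrt(4057).
The radius of convergence is the smallest modulus among the singular points: -5/24 + (1/24)*sqrt(4057).


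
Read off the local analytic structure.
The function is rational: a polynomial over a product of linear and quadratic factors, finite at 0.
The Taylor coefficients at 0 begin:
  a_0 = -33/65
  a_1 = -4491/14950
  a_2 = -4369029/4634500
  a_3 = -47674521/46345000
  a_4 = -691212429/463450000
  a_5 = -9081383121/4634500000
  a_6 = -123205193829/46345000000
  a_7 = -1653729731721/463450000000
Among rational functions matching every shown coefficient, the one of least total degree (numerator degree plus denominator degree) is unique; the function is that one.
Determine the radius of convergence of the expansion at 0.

No rational of total degree below 4 reproduces all 8 coefficients; solving the [2/2] Pade equations on them gives f(δ) = (19*δ**2/31 - 6*δ/23 + 11/13)/(δ**2 + 3*δ/2 - 5/3), whose expansion matches every shown term.
Denominator factor (δ**2 + 3*δ/2 - 5/3): discriminant 107/12, real irrational roots -3/4 + (1/12)*sqrt(321) and -3/4 - (1/12)*sqrt(321); poles of order 1, moduli -3/4 + (1/12)*sqrt(321) and 3/4 + (1/12)*sqrt(321).
The radius of convergence is the smallest modulus among the singular points: -3/4 + (1/12)*sqrt(321).

The radius of convergence is -3/4 + (1/12)*sqrt(321).


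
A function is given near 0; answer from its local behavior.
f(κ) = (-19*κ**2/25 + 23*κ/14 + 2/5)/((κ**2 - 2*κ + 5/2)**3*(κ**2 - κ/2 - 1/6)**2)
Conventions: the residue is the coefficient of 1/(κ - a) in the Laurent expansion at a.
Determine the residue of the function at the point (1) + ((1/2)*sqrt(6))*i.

The residue is (13521785544/215111128925) + ((16480538534/215111128925)*sqrt(6))*i.

The factor κ**2 - 2*κ + 5/2 splits as (κ - a)(κ - a') with a = (1) + ((1/2)*sqrt(6))*i, a' = (1) - ((1/2)*sqrt(6))*i. At the order-3 pole a set g(κ) = (κ - a)^3*f(κ) = [(-19*κ**2/25 + 23*κ/14 + 2/5)/(κ**2 - κ/2 - 1/6)**2] / (κ - a')^3.
Order-3 pole: residue = g''(a)/2; g''((1) + ((1/2)*sqrt(6))*i) = (27043571088/215111128925) + ((32961077068/215111128925)*sqrt(6))*i, so the residue is (13521785544/215111128925) + ((16480538534/215111128925)*sqrt(6))*i.


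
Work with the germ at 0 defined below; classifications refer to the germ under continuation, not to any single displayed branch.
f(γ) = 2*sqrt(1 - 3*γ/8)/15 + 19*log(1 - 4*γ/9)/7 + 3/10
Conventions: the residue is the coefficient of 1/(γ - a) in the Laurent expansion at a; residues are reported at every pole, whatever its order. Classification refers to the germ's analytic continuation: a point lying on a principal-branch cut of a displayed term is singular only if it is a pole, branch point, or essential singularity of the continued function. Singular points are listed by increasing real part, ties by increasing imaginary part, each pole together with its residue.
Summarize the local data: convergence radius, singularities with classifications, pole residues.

Radius of convergence at 0: 9/4.
At 9/4: a logarithmic branch point.
At 8/3: an algebraic (square-root) branch point.

Branch term (19/7)*log(1 - γ/(9/4)): its argument vanishes at γ = 9/4, a logarithmic branch point, modulus 9/4.
Branch term (2/15)*sqrt(1 - γ/(8/3)): its argument vanishes at γ = 8/3, a square-root branch point, modulus 8/3.
The radius of convergence is the smallest modulus among the singular points: 9/4.
List the singular points by increasing real part (a conjugate pair: the negative imaginary part first).


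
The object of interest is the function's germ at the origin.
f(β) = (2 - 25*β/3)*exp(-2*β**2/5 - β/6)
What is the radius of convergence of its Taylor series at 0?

The radius of convergence is infinite.

The factor exp(-2*β**2/5 - β/6) is entire and contributes no finite singular point.
The polynomial part has no poles.
No finite singular points: the Taylor series at 0 converges everywhere.


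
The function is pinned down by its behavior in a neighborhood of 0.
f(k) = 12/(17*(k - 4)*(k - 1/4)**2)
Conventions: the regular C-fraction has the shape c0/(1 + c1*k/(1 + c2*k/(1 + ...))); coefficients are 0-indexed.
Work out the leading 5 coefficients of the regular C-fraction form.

The regular C-fraction coefficients are [-48/17, -33/4, 24/11, -194/99, 22/873].

Taylor coefficients (expand at 0): a_0 = -48/17, a_1 = -396/17, a_2 = -2403/17, a_3 = -51555/68, a_4 = -1034595/272.
c0 = a_0 = -48/17. Peel one level at a time: if S = 1 + c*k/S' with S'(0) = 1, then c is the k-coefficient of S and S' = c*k/(S - 1).
S_1 = c0/f = 1 + (-33/4)*k + (18)*k^2 + ...; c1 = -33/4.
S_2 = c1*k/(S_1 - 1) = 1 + (24/11)*k + (1552/363)*k^2 + ...; c2 = 24/11.
S_3 = c2*k/(S_2 - 1) = 1 + (-194/99)*k + (4/81)*k^2 + ...; c3 = -194/99.
S_4 = c3*k/(S_3 - 1) = 1 + (22/873)*k + ...; c4 = 22/873.


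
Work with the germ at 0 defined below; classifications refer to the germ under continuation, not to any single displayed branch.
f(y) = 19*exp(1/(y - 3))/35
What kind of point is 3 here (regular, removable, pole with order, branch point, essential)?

The point is an essential singularity.

The exponent 1/(y - (3)) has a pole at 3, so exp(1/(y - (3))) takes every nonzero value near it: an essential singularity (not a pole of any order).


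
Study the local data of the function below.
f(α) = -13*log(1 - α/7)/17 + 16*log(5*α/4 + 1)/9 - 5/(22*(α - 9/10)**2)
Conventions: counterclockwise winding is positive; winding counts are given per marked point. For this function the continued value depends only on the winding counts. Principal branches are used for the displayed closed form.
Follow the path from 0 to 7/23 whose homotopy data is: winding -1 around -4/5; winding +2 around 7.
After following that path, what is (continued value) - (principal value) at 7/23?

The rational part is single-valued and drops out of the difference; each branch term changes only by its own monodromy.
(-13/17)*log(1 - α/(7)): each positive loop around 7 adds 2*pi*i to the log, so winding +2 contributes (-13/17)*(2)*2*pi*i = -(52/17)*pi*i.
(16/9)*log(1 - α/(-4/5)): each positive loop around -4/5 adds 2*pi*i to the log, so winding -1 contributes (16/9)*(-1)*2*pi*i = -(32/9)*pi*i.
Summing the contributions at α = 7/23 gives -(1012/153)*pi*i.

Continued minus principal equals -(1012/153)*pi*i.


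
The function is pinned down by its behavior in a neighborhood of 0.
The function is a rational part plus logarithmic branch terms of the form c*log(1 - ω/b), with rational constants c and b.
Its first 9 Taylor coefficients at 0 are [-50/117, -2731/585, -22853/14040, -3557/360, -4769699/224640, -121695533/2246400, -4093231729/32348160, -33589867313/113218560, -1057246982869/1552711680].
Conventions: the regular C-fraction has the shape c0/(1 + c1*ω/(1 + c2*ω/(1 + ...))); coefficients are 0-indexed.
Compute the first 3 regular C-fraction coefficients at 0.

Taylor coefficients (read off): a_0 = -50/117, a_1 = -2731/585, a_2 = -22853/14040.
c0 = a_0 = -50/117. Peel one level at a time: if S = 1 + c*ω/S' with S'(0) = 1, then c is the ω-coefficient of S and S' = c*ω/(S - 1).
S_1 = c0/f = 1 + (-2731/250)*ω + (86643707/750000)*ω^2 + ...; c1 = -2731/250.
S_2 = c1*ω/(S_1 - 1) = 1 + (86643707/8193000)*ω + ...; c2 = 86643707/8193000.

The regular C-fraction coefficients are [-50/117, -2731/250, 86643707/8193000].


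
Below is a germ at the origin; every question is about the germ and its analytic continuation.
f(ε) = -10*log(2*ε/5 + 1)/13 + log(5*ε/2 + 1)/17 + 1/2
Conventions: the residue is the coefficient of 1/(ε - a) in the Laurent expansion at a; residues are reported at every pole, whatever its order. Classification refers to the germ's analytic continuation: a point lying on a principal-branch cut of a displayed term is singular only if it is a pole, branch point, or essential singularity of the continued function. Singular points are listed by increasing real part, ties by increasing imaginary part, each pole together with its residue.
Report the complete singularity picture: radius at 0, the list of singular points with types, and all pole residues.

Branch term (-10/13)*log(1 - ε/(-5/2)): its argument vanishes at ε = -5/2, a logarithmic branch point, modulus 5/2.
Branch term (1/17)*log(1 - ε/(-2/5)): its argument vanishes at ε = -2/5, a logarithmic branch point, modulus 2/5.
The radius of convergence is the smallest modulus among the singular points: 2/5.
List the singular points by increasing real part (a conjugate pair: the negative imaginary part first).

Radius of convergence at 0: 2/5.
At -5/2: a logarithmic branch point.
At -2/5: a logarithmic branch point.


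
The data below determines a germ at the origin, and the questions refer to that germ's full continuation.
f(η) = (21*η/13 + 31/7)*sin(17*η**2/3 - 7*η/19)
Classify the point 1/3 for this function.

There is no denominator, hence no pole anywhere.
The factor sin(17*η**2/3 - 7*η/19) is entire.
So the germ continues analytically to 1/3.

The point is a regular point.


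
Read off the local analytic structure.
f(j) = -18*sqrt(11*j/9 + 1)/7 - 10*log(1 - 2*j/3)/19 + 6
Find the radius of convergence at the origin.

The radius of convergence is 9/11.

Branch term (-10/19)*log(1 - j/(3/2)): its argument vanishes at j = 3/2, a logarithmic branch point, modulus 3/2.
Branch term (-18/7)*sqrt(1 - j/(-9/11)): its argument vanishes at j = -9/11, a square-root branch point, modulus 9/11.
The radius of convergence is the smallest modulus among the singular points: 9/11.


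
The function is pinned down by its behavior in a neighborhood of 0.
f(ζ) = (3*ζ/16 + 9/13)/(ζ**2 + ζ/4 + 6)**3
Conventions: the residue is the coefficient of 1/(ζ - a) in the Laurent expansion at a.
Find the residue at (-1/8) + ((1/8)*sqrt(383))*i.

The factor ζ**2 + ζ/4 + 6 splits as (ζ - a)(ζ - a') with a = (-1/8) + ((1/8)*sqrt(383))*i, a' = (-1/8) - ((1/8)*sqrt(383))*i. At the order-3 pole a set g(ζ) = (ζ - a)^3*f(ζ) = [3*ζ/16 + 9/13] / (ζ - a')^3.
Order-3 pole: residue = g''(a)/2; g''((-1/8) + ((1/8)*sqrt(383))*i) = -((106848/730364531)*sqrt(383))*i, so the residue is -((53424/730364531)*sqrt(383))*i.

The residue is -((53424/730364531)*sqrt(383))*i.


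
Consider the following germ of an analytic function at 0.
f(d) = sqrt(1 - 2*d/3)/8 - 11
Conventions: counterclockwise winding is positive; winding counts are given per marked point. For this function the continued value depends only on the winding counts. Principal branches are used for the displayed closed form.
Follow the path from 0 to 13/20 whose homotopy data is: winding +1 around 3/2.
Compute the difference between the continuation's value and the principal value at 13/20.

Continued minus principal equals -(1/120)*sqrt(510).

The rational part is single-valued and drops out of the difference; each branch term changes only by its own monodromy.
(1/8)*sqrt(1 - d/(3/2)): winding +1 is odd, the square root flips sign, contributing -2*(1/8)*sqrt(1 - (13/20)/(3/2)) = -2*(1/8)*sqrt(17/30) = -(1/120)*sqrt(510).
Summing the contributions at d = 13/20 gives -(1/120)*sqrt(510).


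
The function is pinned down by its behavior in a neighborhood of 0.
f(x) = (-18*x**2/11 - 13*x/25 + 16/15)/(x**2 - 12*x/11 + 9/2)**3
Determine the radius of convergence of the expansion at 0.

The radius of convergence is (3/2)*sqrt(2).

Denominator factor (x**2 - 12*x/11 + 9/2)^3: discriminant -2034/121, complex-conjugate roots (6/11) + ((3/22)*sqrt(226))*i and (6/11) - ((3/22)*sqrt(226))*i; poles of order 3, moduli (3/2)*sqrt(2) and (3/2)*sqrt(2).
The radius of convergence is the smallest modulus among the singular points: (3/2)*sqrt(2).


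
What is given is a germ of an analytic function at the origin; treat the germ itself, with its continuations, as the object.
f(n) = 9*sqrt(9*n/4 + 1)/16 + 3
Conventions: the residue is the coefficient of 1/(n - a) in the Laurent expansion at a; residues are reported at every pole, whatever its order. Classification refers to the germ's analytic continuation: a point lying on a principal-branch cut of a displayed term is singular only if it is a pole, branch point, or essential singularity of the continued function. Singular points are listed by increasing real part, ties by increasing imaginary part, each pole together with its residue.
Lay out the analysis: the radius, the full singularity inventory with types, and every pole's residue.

Radius of convergence at 0: 4/9.
At -4/9: an algebraic (square-root) branch point.

Branch term (9/16)*sqrt(1 - n/(-4/9)): its argument vanishes at n = -4/9, a square-root branch point, modulus 4/9.
The radius of convergence is the smallest modulus among the singular points: 4/9.


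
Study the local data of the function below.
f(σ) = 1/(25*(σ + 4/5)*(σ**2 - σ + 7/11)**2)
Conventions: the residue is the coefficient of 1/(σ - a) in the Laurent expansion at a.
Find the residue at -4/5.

The residue is 3025/326041.

At the order-1 pole -4/5 set g(σ) = (σ - (-4/5))*f(σ) = 1/(25*(σ**2 - σ + 7/11)**2).
Simple pole: residue = g(a) at a = -4/5, which is 3025/326041.


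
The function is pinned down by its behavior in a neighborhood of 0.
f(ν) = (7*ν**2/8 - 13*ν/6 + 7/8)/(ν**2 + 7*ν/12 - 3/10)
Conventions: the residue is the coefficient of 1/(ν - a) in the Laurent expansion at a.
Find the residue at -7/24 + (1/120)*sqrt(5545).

The factor ν**2 + 7*ν/12 - 3/10 splits as (ν - a)(ν - a') with a = -7/24 + (1/120)*sqrt(5545), a' = -7/24 - (1/120)*sqrt(5545). At the order-1 pole a set g(ν) = (ν - a)*f(ν) = [7*ν**2/8 - 13*ν/6 + 7/8] / (ν - a').
Simple pole: residue = g(a) at a = -7/24 + (1/120)*sqrt(5545), which is -257/192 + (22099/1064640)*sqrt(5545).

The residue is -257/192 + (22099/1064640)*sqrt(5545).


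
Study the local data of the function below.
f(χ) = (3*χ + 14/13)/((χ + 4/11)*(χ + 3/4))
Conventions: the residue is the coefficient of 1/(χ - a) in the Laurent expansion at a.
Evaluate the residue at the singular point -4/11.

The residue is -8/221.

At the order-1 pole -4/11 set g(χ) = (χ - (-4/11))*f(χ) = (3*χ + 14/13)/(χ + 3/4).
Simple pole: residue = g(a) at a = -4/11, which is -8/221.


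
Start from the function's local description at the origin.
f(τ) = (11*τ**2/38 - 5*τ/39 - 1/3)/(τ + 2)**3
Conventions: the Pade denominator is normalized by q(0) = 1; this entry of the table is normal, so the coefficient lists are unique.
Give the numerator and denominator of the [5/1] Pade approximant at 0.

Taylor coefficients needed (expand at 0): a_0 = -1/24, a_1 = 29/624, a_2 = -9/3952, a_3 = -311/11856, a_4 = 3343/94848, a_5 = -2081/63232, a_6 = 1243/47424.
Write the denominator as Q(τ) = 1 + q1*τ. Requiring Q*f - P = O(τ^7) with deg P <= 5 kills the coefficients of τ^6..τ^6 in Q*f:
  τ^6: a_6 + q1*a_5 = 0, i.e. 1243/47424 + (-2081/63232)*q1 = 0.
Solving this linear system: q1 = 4972/6243.
The numerator is Q*f truncated at degree 5: P0 = a_0 = -1/24; P1 = a_1 + q1*a_0 = 51775/3895632; P2 = a_2 + q1*a_1 = 2571011/74017008; P3 = a_3 + q1*a_2 = -691939/24672336; P4 = a_4 + q1*a_3 = 8500013/592136064; P5 = a_5 + q1*a_4 = -5732257/1184272128.

The Pade approximant has numerator coefficients [-1/24, 51775/3895632, 2571011/74017008, -691939/24672336, 8500013/592136064, -5732257/1184272128]; denominator coefficients [1, 4972/6243].


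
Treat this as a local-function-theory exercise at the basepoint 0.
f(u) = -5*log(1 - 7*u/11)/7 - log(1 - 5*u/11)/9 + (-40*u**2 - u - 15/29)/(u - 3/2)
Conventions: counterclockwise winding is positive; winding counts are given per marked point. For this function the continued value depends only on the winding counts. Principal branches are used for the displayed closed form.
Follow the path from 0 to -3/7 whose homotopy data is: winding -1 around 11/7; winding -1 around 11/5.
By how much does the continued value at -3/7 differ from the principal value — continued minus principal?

Continued minus principal equals (104/63)*pi*i.

The rational part is single-valued and drops out of the difference; each branch term changes only by its own monodromy.
(-5/7)*log(1 - u/(11/7)): each positive loop around 11/7 adds 2*pi*i to the log, so winding -1 contributes (-5/7)*(-1)*2*pi*i = (10/7)*pi*i.
(-1/9)*log(1 - u/(11/5)): each positive loop around 11/5 adds 2*pi*i to the log, so winding -1 contributes (-1/9)*(-1)*2*pi*i = (2/9)*pi*i.
Summing the contributions at u = -3/7 gives (104/63)*pi*i.


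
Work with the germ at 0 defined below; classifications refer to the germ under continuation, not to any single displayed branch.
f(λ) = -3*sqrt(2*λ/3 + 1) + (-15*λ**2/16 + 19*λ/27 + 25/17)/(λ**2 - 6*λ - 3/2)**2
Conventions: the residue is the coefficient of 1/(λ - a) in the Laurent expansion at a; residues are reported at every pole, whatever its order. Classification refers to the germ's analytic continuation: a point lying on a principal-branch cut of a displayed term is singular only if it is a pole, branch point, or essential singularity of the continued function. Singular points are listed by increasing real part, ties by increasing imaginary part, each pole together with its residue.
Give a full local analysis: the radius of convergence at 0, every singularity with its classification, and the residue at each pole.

Denominator factor (λ**2 - 6*λ - 3/2)^2: discriminant 42, real irrational roots 3 + (1/2)*sqrt(42) and 3 - (1/2)*sqrt(42); poles of order 2, moduli 3 + (1/2)*sqrt(42) and -3 + (1/2)*sqrt(42).
Branch term (-3)*sqrt(1 - λ/(-3/2)): its argument vanishes at λ = -3/2, a square-root branch point, modulus 3/2.
The radius of convergence is the smallest modulus among the singular points: -3 + (1/2)*sqrt(42).
The branch term is analytic at 3 - (1/2)*sqrt(42) and contributes nothing to the residue; only the rational part matters.
The factor λ**2 - 6*λ - 3/2 splits as (λ - a)(λ - a') with a = 3 - (1/2)*sqrt(42), a' = 3 + (1/2)*sqrt(42). At the order-2 pole a set g(λ) = (λ - a)^2*(rational part) = [-15*λ**2/16 + 19*λ/27 + 25/17] / (λ - a')^2.
Order-2 pole: residue = g'(a); g'(3 - (1/2)*sqrt(42)) = (24421/4318272)*sqrt(42), so the residue is (24421/4318272)*sqrt(42).
The branch term is analytic at 3 + (1/2)*sqrt(42) and contributes nothing to the residue; only the rational part matters.
The factor λ**2 - 6*λ - 3/2 splits as (λ - a)(λ - a') with a = 3 + (1/2)*sqrt(42), a' = 3 - (1/2)*sqrt(42). At the order-2 pole a set g(λ) = (λ - a)^2*(rational part) = [-15*λ**2/16 + 19*λ/27 + 25/17] / (λ - a')^2.
Order-2 pole: residue = g'(a); g'(3 + (1/2)*sqrt(42)) = -(24421/4318272)*sqrt(42), so the residue is -(24421/4318272)*sqrt(42).
List the singular points by increasing real part (a conjugate pair: the negative imaginary part first).

Radius of convergence at 0: -3 + (1/2)*sqrt(42).
At -3/2: an algebraic (square-root) branch point.
At 3 - (1/2)*sqrt(42): a pole of order 2; residue (24421/4318272)*sqrt(42).
At 3 + (1/2)*sqrt(42): a pole of order 2; residue -(24421/4318272)*sqrt(42).


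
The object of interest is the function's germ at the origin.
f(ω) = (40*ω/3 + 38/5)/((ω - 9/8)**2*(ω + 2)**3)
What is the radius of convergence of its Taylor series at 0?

The radius of convergence is 9/8.

Denominator factor (ω - 9/8)^2: pole of order 2 at 9/8, modulus 9/8.
Denominator factor (ω + 2)^3: pole of order 3 at -2, modulus 2.
The radius of convergence is the smallest modulus among the singular points: 9/8.
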